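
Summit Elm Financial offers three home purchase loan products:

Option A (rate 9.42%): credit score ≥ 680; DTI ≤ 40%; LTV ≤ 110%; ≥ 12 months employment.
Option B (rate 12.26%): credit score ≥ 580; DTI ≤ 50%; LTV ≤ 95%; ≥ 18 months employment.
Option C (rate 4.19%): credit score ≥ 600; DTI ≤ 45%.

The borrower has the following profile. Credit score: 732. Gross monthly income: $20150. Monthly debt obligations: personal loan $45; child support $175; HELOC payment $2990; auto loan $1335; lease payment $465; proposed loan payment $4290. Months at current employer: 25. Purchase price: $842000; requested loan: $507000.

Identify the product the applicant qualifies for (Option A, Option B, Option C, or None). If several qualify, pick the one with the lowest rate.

Option B

Total debts = (45 + 175 + 2,990 + 1,335 + 465 + 4,290) = 9,300; DTI = 9,300/20,150 = 46.2%.
LTV = 507,000/842,000 = 60.2%.
Option A: score 732 ≥ 680; DTI 46.2% > 40%; LTV 60.2% ≤ 110%; employment 25 ≥ 12 mo → does not qualify.
Option B: score 732 ≥ 580; DTI 46.2% ≤ 50%; LTV 60.2% ≤ 95%; employment 25 ≥ 18 mo → qualifies.
Option C: score 732 ≥ 600; DTI 46.2% > 45% → does not qualify.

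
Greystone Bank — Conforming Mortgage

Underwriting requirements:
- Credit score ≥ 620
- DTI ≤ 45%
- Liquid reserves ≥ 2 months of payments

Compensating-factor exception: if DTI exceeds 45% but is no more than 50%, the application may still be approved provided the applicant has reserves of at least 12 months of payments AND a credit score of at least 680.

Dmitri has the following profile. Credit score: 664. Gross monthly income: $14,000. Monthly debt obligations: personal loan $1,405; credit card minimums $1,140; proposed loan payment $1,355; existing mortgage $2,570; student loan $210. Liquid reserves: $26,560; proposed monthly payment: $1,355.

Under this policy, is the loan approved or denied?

Credit score 664 ≥ 620 (meets base)
Total debts = (1,405 + 1,140 + 1,355 + 2,570 + 210) = 6,680. DTI = 6,680/14,000 = 47.7% > 45% — standard DTI limit exceeded.
Liquid reserves cover 26,560/1,355 = 19.6 months — ≥ 2 required
47.7% falls in the override range (45%–50%), so the compensating-factor test applies.
Override check — reserves: 19.6 mo (ok); score: 664 (below 680).
Compensating-factor requirement not fully met.

Denied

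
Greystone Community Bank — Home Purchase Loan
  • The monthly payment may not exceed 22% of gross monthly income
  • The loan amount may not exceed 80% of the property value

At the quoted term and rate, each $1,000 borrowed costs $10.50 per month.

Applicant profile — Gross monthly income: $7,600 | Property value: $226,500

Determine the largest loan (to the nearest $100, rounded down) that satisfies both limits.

$159,200

Payment cap: 22% × $7,600 = $1,672/month.
At $10.50 per $1,000, that supports 1,672/10.50 × 1,000 ≈ $159,238 → $159,200.
LTV cap: 80% × $226,500 = $181,200 → $181,200.
Binding constraint: payment-to-income.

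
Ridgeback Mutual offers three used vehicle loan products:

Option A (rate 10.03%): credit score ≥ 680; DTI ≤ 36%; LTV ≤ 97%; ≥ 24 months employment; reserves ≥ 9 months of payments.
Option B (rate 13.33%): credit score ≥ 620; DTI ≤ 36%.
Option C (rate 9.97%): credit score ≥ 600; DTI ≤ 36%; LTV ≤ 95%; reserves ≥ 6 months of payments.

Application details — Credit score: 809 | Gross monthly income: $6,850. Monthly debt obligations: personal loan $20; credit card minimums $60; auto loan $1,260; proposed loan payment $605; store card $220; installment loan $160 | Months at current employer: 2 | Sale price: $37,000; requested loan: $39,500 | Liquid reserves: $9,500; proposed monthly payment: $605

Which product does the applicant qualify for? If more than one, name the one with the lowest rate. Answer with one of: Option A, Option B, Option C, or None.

Total debts = (20 + 60 + 1,260 + 605 + 220 + 160) = 2,325; DTI = 2,325/6,850 = 33.9%.
LTV = 39,500/37,000 = 106.8%.
Reserves = 9,500/605 = 15.7 months.
Option A: score 809 ≥ 680; DTI 33.9% ≤ 36%; LTV 106.8% > 97%; employment 2 < 24 mo; reserves 15.7 ≥ 9 mo → does not qualify.
Option B: score 809 ≥ 620; DTI 33.9% ≤ 36% → qualifies.
Option C: score 809 ≥ 600; DTI 33.9% ≤ 36%; LTV 106.8% > 95%; reserves 15.7 ≥ 6 mo → does not qualify.

Option B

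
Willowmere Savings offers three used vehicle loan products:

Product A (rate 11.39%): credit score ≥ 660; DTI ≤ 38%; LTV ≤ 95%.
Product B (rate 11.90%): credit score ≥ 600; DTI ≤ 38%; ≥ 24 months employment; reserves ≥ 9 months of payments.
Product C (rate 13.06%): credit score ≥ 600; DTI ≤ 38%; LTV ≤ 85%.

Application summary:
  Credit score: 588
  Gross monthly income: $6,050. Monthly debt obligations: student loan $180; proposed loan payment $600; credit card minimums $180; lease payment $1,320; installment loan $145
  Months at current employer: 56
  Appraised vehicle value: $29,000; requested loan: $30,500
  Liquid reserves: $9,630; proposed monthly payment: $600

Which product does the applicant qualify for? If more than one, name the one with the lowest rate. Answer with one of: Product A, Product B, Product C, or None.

None

Total debts = (180 + 600 + 180 + 1,320 + 145) = 2,425; DTI = 2,425/6,050 = 40.1%.
LTV = 30,500/29,000 = 105.2%.
Reserves = 9,630/600 = 16.1 months.
Product A: score 588 < 660; DTI 40.1% > 38%; LTV 105.2% > 95% → does not qualify.
Product B: score 588 < 600; DTI 40.1% > 38%; employment 56 ≥ 24 mo; reserves 16.1 ≥ 9 mo → does not qualify.
Product C: score 588 < 600; DTI 40.1% > 38%; LTV 105.2% > 85% → does not qualify.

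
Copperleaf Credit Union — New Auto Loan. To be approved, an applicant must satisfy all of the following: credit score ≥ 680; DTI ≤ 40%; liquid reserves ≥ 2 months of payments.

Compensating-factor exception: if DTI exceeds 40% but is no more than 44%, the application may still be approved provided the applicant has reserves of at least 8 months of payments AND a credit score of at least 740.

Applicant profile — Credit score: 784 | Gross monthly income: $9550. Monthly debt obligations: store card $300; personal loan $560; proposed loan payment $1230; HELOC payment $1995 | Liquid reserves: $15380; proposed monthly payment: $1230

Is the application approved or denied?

Credit score 784 ≥ 680 (meets base)
Total debts = (300 + 560 + 1,230 + 1,995) = 4,085. DTI = 4,085/9,550 = 42.8% > 40% — standard DTI limit exceeded.
Reserves: 15,380 ÷ 1,230 = 12.5 months (meets 2-month minimum)
42.8% falls in the override range (40%–44%), so the compensating-factor test applies.
Override check — reserves: 12.5 mo (ok); score: 784 (ok).
Both override conditions satisfied; DTI exception granted.

Approved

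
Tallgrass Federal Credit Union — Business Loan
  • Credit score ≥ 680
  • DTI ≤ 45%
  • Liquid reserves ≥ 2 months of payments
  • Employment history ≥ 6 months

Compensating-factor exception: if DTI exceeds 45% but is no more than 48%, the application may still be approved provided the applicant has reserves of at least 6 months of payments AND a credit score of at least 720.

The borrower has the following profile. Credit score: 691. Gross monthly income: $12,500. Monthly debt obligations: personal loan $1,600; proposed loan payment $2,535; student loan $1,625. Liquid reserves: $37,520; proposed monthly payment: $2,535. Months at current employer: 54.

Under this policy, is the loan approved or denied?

Denied

Credit score 691 ≥ 680 (meets base)
Total debts = (1,600 + 2,535 + 1,625) = 5,760. DTI = 5,760/12,500 = 46.1% > 45% — standard DTI limit exceeded.
Reserves = 37,520/2,535 = 14.8 months ≥ 2
Employment 54 ≥ 6 months
DTI 46.1% is within the 45%–48% exception band; checking compensating factors.
Reserves 14.8 ≥ 6 months; credit score 691 < 720.
Override conditions not both satisfied; exception does not apply.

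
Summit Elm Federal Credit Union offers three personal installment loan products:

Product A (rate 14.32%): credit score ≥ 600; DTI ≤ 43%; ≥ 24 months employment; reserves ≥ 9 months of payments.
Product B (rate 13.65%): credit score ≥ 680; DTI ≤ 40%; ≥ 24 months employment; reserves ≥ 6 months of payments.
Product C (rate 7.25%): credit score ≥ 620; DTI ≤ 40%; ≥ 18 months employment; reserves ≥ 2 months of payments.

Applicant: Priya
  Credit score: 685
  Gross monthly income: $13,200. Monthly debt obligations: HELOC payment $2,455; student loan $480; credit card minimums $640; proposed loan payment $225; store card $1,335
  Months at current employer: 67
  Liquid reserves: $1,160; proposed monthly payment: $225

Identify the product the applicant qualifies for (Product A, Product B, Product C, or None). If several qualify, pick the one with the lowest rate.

Product C

Total debts = (2,455 + 480 + 640 + 225 + 1,335) = 5,135; DTI = 5,135/13,200 = 38.9%.
Reserves = 1,160/225 = 5.2 months.
Product A: score 685 ≥ 600; DTI 38.9% ≤ 43%; employment 67 ≥ 24 mo; reserves 5.2 < 9 mo → does not qualify.
Product B: score 685 ≥ 680; DTI 38.9% ≤ 40%; employment 67 ≥ 24 mo; reserves 5.2 < 6 mo → does not qualify.
Product C: score 685 ≥ 620; DTI 38.9% ≤ 40%; employment 67 ≥ 18 mo; reserves 5.2 ≥ 2 mo → qualifies.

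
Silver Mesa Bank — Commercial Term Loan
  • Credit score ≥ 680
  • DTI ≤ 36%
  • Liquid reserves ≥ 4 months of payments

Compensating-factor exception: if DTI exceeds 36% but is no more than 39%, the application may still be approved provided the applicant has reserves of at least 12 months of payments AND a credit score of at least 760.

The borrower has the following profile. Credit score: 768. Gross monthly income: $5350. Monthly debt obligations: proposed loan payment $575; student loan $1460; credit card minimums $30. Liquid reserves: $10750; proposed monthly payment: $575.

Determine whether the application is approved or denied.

Credit score 768 ≥ 680 (meets base)
Total debts = (575 + 1,460 + 30) = 2,065. DTI = 2,065/5,350 = 38.6% > 36% — standard DTI limit exceeded.
Reserves: 10,750 ÷ 575 = 18.7 months (meets 4-month minimum)
38.6% falls in the override range (36%–39%), so the compensating-factor test applies.
Reserves 18.7 ≥ 12 months; credit score 768 ≥ 760.
Both compensating conditions met → exception applies.

Approved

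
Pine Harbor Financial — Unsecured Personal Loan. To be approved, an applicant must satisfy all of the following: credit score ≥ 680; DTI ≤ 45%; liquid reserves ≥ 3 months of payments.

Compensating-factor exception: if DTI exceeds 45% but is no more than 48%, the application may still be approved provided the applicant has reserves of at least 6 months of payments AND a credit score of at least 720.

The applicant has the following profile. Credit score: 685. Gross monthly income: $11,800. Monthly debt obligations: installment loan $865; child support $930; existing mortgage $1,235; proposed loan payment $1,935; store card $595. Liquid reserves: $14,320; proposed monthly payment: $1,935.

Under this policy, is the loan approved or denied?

Denied

Credit score 685 ≥ 680 (meets base)
Total debts = (865 + 930 + 1,235 + 1,935 + 595) = 5,560. DTI: 5,560 ÷ 11,800 = 47.1%, over the 45% base limit.
Reserves = 14,320/1,935 = 7.4 months ≥ 3
DTI 47.1% is within the 45%–48% exception band; checking compensating factors.
Override check — reserves: 7.4 mo (ok); score: 685 (below 720).
Override conditions not both satisfied; exception does not apply.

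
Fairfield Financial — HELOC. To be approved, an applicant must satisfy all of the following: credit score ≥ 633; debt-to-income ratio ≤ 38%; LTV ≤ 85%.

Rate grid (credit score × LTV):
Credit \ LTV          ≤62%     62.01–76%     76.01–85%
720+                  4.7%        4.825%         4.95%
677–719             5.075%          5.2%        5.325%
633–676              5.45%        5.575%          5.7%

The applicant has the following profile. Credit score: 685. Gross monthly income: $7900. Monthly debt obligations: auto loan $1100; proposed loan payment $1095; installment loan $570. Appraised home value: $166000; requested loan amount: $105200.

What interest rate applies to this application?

5.2%

Credit score 685 ≥ 633; Total monthly debts = (1,100 + 1,095 + 570) = 2,765. Debt-to-income = 2,765/7,900 = 35% — meets 38% limit
LTV: 105,200 ÷ 166,000 = 63.4%, within 85% cap
Score 685 is in the 677–719 band; LTV 63.4% is in the 62.01–76% band → 5.2%.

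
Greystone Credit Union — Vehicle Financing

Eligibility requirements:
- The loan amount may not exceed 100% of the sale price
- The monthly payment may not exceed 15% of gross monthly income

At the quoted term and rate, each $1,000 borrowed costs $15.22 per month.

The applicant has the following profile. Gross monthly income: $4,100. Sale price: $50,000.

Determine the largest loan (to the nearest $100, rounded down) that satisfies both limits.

$40,400

Payment cap: 15% × $4,100 = $615/month.
At $15.22 per $1,000, that supports 615/15.22 × 1,000 ≈ $40,407 → $40,400.
LTV cap: 100% × $50,000 = $50,000 → $50,000.
Binding constraint: payment-to-income.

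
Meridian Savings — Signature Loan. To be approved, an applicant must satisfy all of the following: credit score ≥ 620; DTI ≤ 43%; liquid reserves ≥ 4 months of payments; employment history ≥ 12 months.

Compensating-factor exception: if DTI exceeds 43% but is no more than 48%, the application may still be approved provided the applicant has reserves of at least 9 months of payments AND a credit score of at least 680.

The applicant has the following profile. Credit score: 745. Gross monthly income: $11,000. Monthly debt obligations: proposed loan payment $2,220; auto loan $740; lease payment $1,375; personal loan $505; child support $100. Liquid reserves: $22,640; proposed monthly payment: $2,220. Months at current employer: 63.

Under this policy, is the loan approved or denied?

Approved

Credit score 745 ≥ 620 (meets base)
Total debts = (2,220 + 740 + 1,375 + 505 + 100) = 4,940. DTI: 4,940 ÷ 11,000 = 44.9%, over the 43% base limit.
Reserves: 22,640 ÷ 2,220 = 10.2 months (meets 4-month minimum)
Employment 63 ≥ 12 months
44.9% falls in the override range (43%–48%), so the compensating-factor test applies.
Reserves 10.2 ≥ 9 months; credit score 745 ≥ 680.
Both override conditions satisfied; DTI exception granted.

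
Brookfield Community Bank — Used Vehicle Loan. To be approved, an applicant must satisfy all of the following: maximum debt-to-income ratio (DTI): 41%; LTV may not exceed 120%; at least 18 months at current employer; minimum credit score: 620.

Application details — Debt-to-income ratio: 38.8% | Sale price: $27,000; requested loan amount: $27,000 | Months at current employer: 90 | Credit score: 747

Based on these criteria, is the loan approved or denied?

Approved

DTI 38.8% is within the 41% limit
Loan-to-value = 27,000/27,000 = 100% — pass (120% max)
Employment 90 ≥ 18 months
Credit score 747 ≥ 620 (meets)
All criteria satisfied.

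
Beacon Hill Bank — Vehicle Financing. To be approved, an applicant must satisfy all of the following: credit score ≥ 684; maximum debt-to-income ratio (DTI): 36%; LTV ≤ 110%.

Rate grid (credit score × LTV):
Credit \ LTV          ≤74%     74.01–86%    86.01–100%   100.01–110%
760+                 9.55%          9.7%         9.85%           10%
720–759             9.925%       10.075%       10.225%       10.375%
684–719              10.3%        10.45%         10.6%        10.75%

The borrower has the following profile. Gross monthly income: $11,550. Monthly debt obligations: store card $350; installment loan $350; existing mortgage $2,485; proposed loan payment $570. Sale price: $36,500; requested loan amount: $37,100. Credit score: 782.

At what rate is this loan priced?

Credit score 782 ≥ 684; Total monthly debts = (350 + 350 + 2,485 + 570) = 3,755. DTI = 3,755/11,550 = 32.5% ≤ 36%
LTV = 37,100/36,500 = 101.6% ≤ 110%
Credit 782 → row 760+; LTV 101.6% → column 100.01–110%. Grid cell → 10%.

10%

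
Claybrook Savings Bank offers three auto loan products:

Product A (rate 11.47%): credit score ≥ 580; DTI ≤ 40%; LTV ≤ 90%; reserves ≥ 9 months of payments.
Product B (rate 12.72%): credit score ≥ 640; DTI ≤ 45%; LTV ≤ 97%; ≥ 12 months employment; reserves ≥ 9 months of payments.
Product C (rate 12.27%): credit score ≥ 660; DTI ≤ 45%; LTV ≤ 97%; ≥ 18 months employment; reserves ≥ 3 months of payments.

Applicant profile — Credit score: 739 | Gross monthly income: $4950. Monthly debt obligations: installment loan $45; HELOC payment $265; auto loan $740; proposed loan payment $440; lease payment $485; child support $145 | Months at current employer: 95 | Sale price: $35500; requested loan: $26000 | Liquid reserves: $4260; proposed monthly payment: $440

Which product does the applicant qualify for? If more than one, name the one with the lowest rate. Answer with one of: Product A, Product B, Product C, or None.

Product C

Total debts = (45 + 265 + 740 + 440 + 485 + 145) = 2,120; DTI = 2,120/4,950 = 42.8%.
LTV = 26,000/35,500 = 73.2%.
Reserves = 4,260/440 = 9.7 months.
Product A: score 739 ≥ 580; DTI 42.8% > 40%; LTV 73.2% ≤ 90%; reserves 9.7 ≥ 9 mo → does not qualify.
Product B: score 739 ≥ 640; DTI 42.8% ≤ 45%; LTV 73.2% ≤ 97%; employment 95 ≥ 12 mo; reserves 9.7 ≥ 9 mo → qualifies.
Product C: score 739 ≥ 660; DTI 42.8% ≤ 45%; LTV 73.2% ≤ 97%; employment 95 ≥ 18 mo; reserves 9.7 ≥ 3 mo → qualifies.
Qualifying: Product B, Product C. Lowest rate is 12.27% → Product C.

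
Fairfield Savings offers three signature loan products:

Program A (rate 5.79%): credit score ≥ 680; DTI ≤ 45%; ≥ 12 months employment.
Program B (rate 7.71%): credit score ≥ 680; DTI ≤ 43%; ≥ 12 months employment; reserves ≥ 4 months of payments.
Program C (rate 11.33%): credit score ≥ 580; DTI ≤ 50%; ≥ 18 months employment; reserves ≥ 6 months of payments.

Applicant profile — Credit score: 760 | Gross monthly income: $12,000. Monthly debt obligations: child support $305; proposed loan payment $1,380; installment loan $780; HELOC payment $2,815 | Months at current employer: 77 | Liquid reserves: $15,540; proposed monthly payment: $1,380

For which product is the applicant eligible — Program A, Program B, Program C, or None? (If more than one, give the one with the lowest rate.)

Total debts = (305 + 1,380 + 780 + 2,815) = 5,280; DTI = 5,280/12,000 = 44%.
Reserves = 15,540/1,380 = 11.3 months.
Program A: score 760 ≥ 680; DTI 44% ≤ 45%; employment 77 ≥ 12 mo → qualifies.
Program B: score 760 ≥ 680; DTI 44% > 43%; employment 77 ≥ 12 mo; reserves 11.3 ≥ 4 mo → does not qualify.
Program C: score 760 ≥ 580; DTI 44% ≤ 50%; employment 77 ≥ 18 mo; reserves 11.3 ≥ 6 mo → qualifies.
Qualifying: Program A, Program C. Lowest rate is 5.79% → Program A.

Program A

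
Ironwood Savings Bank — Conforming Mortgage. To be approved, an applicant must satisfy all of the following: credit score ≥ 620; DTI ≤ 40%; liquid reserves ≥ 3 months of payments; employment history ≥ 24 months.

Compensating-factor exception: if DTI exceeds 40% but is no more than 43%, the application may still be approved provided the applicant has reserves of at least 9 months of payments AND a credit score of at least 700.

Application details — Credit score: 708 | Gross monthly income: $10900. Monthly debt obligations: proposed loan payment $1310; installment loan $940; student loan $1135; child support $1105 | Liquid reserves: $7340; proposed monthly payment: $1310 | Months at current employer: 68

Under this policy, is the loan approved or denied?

Denied

Credit score 708 ≥ 620 (meets base)
Total debts = (1,310 + 940 + 1,135 + 1,105) = 4,490. DTI: 4,490 ÷ 10,900 = 41.2%, over the 40% base limit.
Reserves = 7,340/1,310 = 5.6 months ≥ 3
Employment 68 ≥ 24 months
41.2% falls in the override range (40%–43%), so the compensating-factor test applies.
Reserves 5.6 < 9 months; credit score 708 ≥ 700.
Override conditions not both satisfied; exception does not apply.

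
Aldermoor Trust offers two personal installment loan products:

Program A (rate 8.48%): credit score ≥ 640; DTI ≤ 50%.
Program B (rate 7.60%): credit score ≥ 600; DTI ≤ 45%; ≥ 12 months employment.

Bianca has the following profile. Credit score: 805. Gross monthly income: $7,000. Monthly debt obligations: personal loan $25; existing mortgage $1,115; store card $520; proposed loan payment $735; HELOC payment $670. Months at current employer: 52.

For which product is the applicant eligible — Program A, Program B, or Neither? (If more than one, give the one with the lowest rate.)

Program B

Total debts = (25 + 1,115 + 520 + 735 + 670) = 3,065; DTI = 3,065/7,000 = 43.8%.
Program A: score 805 ≥ 640; DTI 43.8% ≤ 50% → qualifies.
Program B: score 805 ≥ 600; DTI 43.8% ≤ 45%; employment 52 ≥ 12 mo → qualifies.
Qualifying: Program A, Program B. Lowest rate is 7.60% → Program B.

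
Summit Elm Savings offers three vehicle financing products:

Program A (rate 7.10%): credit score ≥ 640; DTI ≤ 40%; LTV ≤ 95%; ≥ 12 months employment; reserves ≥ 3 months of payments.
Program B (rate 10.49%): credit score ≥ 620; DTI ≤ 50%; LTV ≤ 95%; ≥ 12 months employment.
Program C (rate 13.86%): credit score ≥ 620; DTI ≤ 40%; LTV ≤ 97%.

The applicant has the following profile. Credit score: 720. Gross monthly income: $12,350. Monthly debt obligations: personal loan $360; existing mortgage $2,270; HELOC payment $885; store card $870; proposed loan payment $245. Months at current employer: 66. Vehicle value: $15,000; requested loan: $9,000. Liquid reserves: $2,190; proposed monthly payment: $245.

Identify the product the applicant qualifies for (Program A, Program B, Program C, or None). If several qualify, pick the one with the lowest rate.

Program A

Total debts = (360 + 2,270 + 885 + 870 + 245) = 4,630; DTI = 4,630/12,350 = 37.5%.
LTV = 9,000/15,000 = 60%.
Reserves = 2,190/245 = 8.9 months.
Program A: score 720 ≥ 640; DTI 37.5% ≤ 40%; LTV 60% ≤ 95%; employment 66 ≥ 12 mo; reserves 8.9 ≥ 3 mo → qualifies.
Program B: score 720 ≥ 620; DTI 37.5% ≤ 50%; LTV 60% ≤ 95%; employment 66 ≥ 12 mo → qualifies.
Program C: score 720 ≥ 620; DTI 37.5% ≤ 40%; LTV 60% ≤ 97% → qualifies.
Qualifying: Program A, Program B, Program C. Lowest rate is 7.10% → Program A.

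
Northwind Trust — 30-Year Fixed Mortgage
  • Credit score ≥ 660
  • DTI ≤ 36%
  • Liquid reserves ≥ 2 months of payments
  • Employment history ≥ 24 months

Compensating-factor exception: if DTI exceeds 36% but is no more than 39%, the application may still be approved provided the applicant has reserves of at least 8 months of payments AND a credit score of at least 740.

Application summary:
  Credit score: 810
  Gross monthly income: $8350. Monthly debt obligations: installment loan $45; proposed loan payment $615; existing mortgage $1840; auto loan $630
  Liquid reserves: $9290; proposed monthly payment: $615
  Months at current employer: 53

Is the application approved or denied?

Credit score 810 ≥ 660 (meets base)
Total debts = (45 + 615 + 1,840 + 630) = 3,130. DTI = 3,130/8,350 = 37.5% > 36% — standard DTI limit exceeded.
Reserves: 9,290 ÷ 615 = 15.1 months (meets 2-month minimum)
Employment 53 ≥ 24 months
37.5% falls in the override range (36%–39%), so the compensating-factor test applies.
Override check — reserves: 15.1 mo (ok); score: 810 (ok).
Both override conditions satisfied; DTI exception granted.

Approved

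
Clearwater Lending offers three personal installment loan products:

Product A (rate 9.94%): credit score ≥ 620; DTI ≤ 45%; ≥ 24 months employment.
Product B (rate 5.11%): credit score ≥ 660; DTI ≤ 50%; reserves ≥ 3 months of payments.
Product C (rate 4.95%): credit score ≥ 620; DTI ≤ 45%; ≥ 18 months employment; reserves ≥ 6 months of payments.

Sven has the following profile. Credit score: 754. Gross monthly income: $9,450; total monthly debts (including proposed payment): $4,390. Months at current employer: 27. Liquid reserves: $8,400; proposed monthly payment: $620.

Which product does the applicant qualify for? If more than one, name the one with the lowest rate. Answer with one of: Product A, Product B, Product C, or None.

Product B

DTI = 4,390/9,450 = 46.5%.
Reserves = 8,400/620 = 13.5 months.
Product A: score 754 ≥ 620; DTI 46.5% > 45%; employment 27 ≥ 24 mo → does not qualify.
Product B: score 754 ≥ 660; DTI 46.5% ≤ 50%; reserves 13.5 ≥ 3 mo → qualifies.
Product C: score 754 ≥ 620; DTI 46.5% > 45%; employment 27 ≥ 18 mo; reserves 13.5 ≥ 6 mo → does not qualify.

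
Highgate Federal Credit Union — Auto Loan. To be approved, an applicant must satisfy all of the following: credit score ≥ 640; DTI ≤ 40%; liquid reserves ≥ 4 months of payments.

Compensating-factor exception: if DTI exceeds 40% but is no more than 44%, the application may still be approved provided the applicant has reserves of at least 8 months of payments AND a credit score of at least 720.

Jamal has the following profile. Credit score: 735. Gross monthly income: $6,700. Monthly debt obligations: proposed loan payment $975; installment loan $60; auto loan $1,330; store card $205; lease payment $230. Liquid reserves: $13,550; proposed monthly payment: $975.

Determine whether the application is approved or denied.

Credit score 735 ≥ 640 (meets base)
Total debts = (975 + 60 + 1,330 + 205 + 230) = 2,800. DTI: 2,800 ÷ 6,700 = 41.8%, over the 40% base limit.
Liquid reserves cover 13,550/975 = 13.9 months — ≥ 4 required
DTI 41.8% is within the 40%–44% exception band; checking compensating factors.
Reserves 13.9 ≥ 8 months; credit score 735 ≥ 720.
Both compensating conditions met → exception applies.

Approved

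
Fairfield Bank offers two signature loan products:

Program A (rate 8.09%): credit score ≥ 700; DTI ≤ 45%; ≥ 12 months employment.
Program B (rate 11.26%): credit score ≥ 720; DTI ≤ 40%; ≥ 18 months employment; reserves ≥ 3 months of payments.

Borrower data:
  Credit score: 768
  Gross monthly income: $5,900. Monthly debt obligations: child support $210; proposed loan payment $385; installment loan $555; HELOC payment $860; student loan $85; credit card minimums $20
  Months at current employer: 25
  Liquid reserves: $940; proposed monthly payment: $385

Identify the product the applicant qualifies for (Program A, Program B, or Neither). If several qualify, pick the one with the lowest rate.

Program A

Total debts = (210 + 385 + 555 + 860 + 85 + 20) = 2,115; DTI = 2,115/5,900 = 35.8%.
Reserves = 940/385 = 2.4 months.
Program A: score 768 ≥ 700; DTI 35.8% ≤ 45%; employment 25 ≥ 12 mo → qualifies.
Program B: score 768 ≥ 720; DTI 35.8% ≤ 40%; employment 25 ≥ 18 mo; reserves 2.4 < 3 mo → does not qualify.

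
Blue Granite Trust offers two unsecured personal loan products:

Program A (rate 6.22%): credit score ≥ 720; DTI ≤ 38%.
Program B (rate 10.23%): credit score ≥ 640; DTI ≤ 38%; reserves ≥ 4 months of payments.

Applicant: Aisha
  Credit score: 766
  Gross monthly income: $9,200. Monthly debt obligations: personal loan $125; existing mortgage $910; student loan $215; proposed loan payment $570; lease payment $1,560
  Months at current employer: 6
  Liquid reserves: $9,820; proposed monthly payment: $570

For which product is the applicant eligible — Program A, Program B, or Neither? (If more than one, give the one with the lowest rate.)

Program A

Total debts = (125 + 910 + 215 + 570 + 1,560) = 3,380; DTI = 3,380/9,200 = 36.7%.
Reserves = 9,820/570 = 17.2 months.
Program A: score 766 ≥ 720; DTI 36.7% ≤ 38% → qualifies.
Program B: score 766 ≥ 640; DTI 36.7% ≤ 38%; reserves 17.2 ≥ 4 mo → qualifies.
Qualifying: Program A, Program B. Lowest rate is 6.22% → Program A.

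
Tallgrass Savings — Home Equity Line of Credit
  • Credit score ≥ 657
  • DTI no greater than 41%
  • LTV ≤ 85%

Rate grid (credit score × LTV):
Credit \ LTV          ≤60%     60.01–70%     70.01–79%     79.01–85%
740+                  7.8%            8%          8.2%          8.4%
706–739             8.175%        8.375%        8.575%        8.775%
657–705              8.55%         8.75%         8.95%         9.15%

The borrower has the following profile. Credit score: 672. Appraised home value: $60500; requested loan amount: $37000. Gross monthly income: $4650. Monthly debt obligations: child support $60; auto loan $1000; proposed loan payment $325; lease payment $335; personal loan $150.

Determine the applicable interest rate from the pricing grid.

Credit score 672 ≥ 657; Total monthly debts = (60 + 1,000 + 325 + 335 + 150) = 1,870. DTI: 1,870 ÷ 4,650 = 40.2%, within the 41% cap
LTV: 37,000 ÷ 60,500 = 61.2%, within 85% cap
Score 672 is in the 657–705 band; LTV 61.2% is in the 60.01–70% band → 8.75%.

8.75%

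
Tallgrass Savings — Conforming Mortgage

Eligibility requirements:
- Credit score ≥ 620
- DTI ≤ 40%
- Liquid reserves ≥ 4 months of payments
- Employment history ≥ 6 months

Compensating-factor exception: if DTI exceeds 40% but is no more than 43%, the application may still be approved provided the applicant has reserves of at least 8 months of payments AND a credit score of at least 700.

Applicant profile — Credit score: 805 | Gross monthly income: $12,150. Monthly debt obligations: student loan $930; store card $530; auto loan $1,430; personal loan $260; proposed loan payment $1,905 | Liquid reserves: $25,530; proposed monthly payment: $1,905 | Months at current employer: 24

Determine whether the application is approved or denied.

Approved

Credit score 805 ≥ 620 (meets base)
Total debts = (930 + 530 + 1,430 + 260 + 1,905) = 5,055. DTI: 5,055 ÷ 12,150 = 41.6%, over the 40% base limit.
Reserves: 25,530 ÷ 1,905 = 13.4 months (meets 4-month minimum)
Employment 24 ≥ 6 months
DTI 41.6% is within the 40%–43% exception band; checking compensating factors.
Override check — reserves: 13.4 mo (ok); score: 805 (ok).
Both compensating conditions met → exception applies.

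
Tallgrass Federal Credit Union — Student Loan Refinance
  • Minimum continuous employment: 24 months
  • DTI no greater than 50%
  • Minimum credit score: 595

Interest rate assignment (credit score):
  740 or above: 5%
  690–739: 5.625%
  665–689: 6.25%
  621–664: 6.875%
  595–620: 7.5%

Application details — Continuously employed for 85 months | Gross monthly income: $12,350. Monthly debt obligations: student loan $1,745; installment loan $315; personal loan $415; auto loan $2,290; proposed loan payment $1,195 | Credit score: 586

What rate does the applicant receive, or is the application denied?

Credit score 586 < 595 (below minimum)
Employment 85 ≥ 24 months
Total monthly debts = (1,745 + 315 + 415 + 2,290 + 1,195) = 5,960. Debt-to-income = 5,960/12,350 = 48.3% — meets 50% limit
Not all requirements met → denied.

Denied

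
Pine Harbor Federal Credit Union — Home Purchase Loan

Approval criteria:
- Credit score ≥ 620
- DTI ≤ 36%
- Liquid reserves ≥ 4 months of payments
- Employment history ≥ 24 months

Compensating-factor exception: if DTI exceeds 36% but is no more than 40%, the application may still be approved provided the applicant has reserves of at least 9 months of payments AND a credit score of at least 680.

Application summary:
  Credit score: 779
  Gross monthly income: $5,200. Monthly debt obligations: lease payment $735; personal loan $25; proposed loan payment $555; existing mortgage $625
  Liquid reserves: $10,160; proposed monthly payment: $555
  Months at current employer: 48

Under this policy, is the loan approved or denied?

Approved

Credit score 779 ≥ 620 (meets base)
Total debts = (735 + 25 + 555 + 625) = 1,940. DTI: 1,940 ÷ 5,200 = 37.3%, over the 36% base limit.
Reserves = 10,160/555 = 18.3 months ≥ 4
Employment 48 ≥ 24 months
37.3% falls in the override range (36%–40%), so the compensating-factor test applies.
Override check — reserves: 18.3 mo (ok); score: 779 (ok).
Both override conditions satisfied; DTI exception granted.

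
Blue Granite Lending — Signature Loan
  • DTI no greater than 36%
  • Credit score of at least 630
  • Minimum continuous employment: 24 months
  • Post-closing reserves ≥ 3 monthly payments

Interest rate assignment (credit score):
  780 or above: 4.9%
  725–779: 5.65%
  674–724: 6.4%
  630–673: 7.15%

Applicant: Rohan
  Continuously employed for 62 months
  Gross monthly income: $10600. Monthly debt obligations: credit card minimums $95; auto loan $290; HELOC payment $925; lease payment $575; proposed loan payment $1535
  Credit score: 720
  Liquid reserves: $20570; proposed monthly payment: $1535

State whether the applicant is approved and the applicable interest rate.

Approved at 6.4%

Credit score 720 ≥ 630 (meets minimum)
Liquid reserves cover 20,570/1,535 = 13.4 months — ≥ 3 required
Total monthly debts = (95 + 290 + 925 + 575 + 1,535) = 3,420. DTI = 3,420/10,600 = 32.3% ≤ 36%
Employment 62 ≥ 24 months
All requirements met. Score 720 falls in the 674–724 tier → 6.4%.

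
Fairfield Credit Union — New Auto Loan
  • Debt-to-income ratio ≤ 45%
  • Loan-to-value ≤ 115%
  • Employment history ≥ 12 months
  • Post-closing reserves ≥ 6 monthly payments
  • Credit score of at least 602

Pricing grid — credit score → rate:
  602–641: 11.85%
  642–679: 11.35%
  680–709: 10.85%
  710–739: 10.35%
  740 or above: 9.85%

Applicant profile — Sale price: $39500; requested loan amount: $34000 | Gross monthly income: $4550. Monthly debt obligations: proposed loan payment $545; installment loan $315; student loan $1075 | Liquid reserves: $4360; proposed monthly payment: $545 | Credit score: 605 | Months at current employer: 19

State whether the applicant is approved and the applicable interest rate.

Credit score 605 ≥ 602 (meets minimum)
LTV = 34,000/39,500 = 86.1% ≤ 115%
Liquid reserves cover 4,360/545 = 8.0 months — ≥ 6 required
Total monthly debts = (545 + 315 + 1,075) = 1,935. DTI = 1,935/4,550 = 42.5% ≤ 45%
Employment 19 ≥ 12 months
All requirements met. Score 605 falls in the 602–641 tier → 11.85%.

Approved at 11.85%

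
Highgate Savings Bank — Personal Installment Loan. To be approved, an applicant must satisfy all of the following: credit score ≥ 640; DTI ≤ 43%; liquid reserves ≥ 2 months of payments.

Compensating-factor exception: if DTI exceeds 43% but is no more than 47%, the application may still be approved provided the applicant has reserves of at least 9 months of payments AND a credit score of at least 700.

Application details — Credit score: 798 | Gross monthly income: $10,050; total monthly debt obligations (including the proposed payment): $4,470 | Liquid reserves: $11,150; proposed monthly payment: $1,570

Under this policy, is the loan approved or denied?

Credit score 798 ≥ 640 (meets base)
DTI = 4,470/10,050 = 44.5% > 43% — standard DTI limit exceeded.
Reserves = 11,150/1,570 = 7.1 months ≥ 2
DTI 44.5% is within the 43%–47% exception band; checking compensating factors.
Override check — reserves: 7.1 mo (short of 9); score: 798 (ok).
Override conditions not both satisfied; exception does not apply.

Denied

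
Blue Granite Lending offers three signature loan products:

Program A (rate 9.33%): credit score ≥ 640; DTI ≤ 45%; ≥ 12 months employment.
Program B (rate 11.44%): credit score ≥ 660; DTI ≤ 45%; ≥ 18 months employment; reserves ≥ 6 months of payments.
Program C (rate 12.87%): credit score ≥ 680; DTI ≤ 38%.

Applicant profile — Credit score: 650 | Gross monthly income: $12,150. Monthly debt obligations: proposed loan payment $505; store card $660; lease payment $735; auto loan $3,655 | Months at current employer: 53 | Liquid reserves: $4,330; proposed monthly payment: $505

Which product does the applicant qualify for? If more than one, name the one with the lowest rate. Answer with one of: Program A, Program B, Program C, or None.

Total debts = (505 + 660 + 735 + 3,655) = 5,555; DTI = 5,555/12,150 = 45.7%.
Reserves = 4,330/505 = 8.6 months.
Program A: score 650 ≥ 640; DTI 45.7% > 45%; employment 53 ≥ 12 mo → does not qualify.
Program B: score 650 < 660; DTI 45.7% > 45%; employment 53 ≥ 18 mo; reserves 8.6 ≥ 6 mo → does not qualify.
Program C: score 650 < 680; DTI 45.7% > 38% → does not qualify.

None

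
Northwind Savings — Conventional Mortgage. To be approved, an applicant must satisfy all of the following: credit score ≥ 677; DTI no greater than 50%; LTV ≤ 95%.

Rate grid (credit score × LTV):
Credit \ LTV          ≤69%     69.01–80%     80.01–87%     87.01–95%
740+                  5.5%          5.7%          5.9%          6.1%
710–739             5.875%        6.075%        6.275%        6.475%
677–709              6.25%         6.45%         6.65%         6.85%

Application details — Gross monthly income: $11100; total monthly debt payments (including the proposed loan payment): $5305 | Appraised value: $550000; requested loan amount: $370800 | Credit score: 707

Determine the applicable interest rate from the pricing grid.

Credit score 707 ≥ 677; DTI: 5,305 ÷ 11,100 = 47.8%, within the 50% cap
Loan-to-value = 370,800/550,000 = 67.4% — pass (95% max)
Credit 707 → row 677–709; LTV 67.4% → column ≤69%. Grid cell → 6.25%.

6.25%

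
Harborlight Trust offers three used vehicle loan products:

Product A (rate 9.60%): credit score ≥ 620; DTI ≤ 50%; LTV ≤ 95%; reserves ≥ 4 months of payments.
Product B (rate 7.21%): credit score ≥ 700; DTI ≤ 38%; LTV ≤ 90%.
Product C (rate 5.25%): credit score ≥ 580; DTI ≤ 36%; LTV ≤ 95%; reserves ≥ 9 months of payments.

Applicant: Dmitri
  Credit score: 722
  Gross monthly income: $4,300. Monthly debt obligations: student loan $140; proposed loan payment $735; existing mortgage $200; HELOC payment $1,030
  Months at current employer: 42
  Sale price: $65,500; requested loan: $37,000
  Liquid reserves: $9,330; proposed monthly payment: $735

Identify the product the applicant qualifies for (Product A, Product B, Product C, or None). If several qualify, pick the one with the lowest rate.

Product A

Total debts = (140 + 735 + 200 + 1,030) = 2,105; DTI = 2,105/4,300 = 49%.
LTV = 37,000/65,500 = 56.5%.
Reserves = 9,330/735 = 12.7 months.
Product A: score 722 ≥ 620; DTI 49% ≤ 50%; LTV 56.5% ≤ 95%; reserves 12.7 ≥ 4 mo → qualifies.
Product B: score 722 ≥ 700; DTI 49% > 38%; LTV 56.5% ≤ 90% → does not qualify.
Product C: score 722 ≥ 580; DTI 49% > 36%; LTV 56.5% ≤ 95%; reserves 12.7 ≥ 9 mo → does not qualify.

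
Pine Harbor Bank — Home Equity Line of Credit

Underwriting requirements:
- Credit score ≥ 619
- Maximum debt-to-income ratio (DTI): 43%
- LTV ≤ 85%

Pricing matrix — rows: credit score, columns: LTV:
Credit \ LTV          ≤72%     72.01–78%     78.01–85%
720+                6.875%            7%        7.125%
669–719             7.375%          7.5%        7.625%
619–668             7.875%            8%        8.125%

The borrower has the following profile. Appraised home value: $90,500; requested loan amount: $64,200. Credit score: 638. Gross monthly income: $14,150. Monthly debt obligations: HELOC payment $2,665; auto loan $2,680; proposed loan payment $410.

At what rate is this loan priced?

7.875%

Credit score 638 ≥ 619; Total monthly debts = (2,665 + 2,680 + 410) = 5,755. Debt-to-income = 5,755/14,150 = 40.7% — meets 43% limit
Loan-to-value = 64,200/90,500 = 70.9% — pass (85% max)
Row: 638 falls in 619–668. Column: 70.9% falls in ≤72%. Rate = 7.875%.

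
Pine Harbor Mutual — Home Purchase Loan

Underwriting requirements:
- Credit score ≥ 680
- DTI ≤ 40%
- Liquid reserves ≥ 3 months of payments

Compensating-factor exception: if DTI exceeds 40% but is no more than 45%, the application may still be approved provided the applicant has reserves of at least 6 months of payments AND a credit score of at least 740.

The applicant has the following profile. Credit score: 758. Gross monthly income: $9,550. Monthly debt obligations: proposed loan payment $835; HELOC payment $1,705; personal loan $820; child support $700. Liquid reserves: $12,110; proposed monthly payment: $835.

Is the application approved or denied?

Approved

Credit score 758 ≥ 680 (meets base)
Total debts = (835 + 1,705 + 820 + 700) = 4,060. DTI: 4,060 ÷ 9,550 = 42.5%, over the 40% base limit.
Reserves: 12,110 ÷ 835 = 14.5 months (meets 3-month minimum)
42.5% falls in the override range (40%–45%), so the compensating-factor test applies.
Override check — reserves: 14.5 mo (ok); score: 758 (ok).
Both compensating conditions met → exception applies.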